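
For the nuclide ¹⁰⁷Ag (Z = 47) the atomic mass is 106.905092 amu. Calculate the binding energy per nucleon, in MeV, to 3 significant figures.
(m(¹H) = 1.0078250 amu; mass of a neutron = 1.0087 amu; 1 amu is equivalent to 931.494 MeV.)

8.57 MeV/nucleon

With 47 protons and 60 neutrons (A = 107):
Mass of separated nucleons = 47(1.0078250) + 60(1.0087) = 47.3677750 + 60.5220 = 107.8897750 amu
Mass defect Δm = 107.8897750 − 106.905092 = 0.9846830 amu
E_B = 0.9846830 × 931.494 = 917.226 MeV
Per nucleon: 917.226 / 107 = 8.572 MeV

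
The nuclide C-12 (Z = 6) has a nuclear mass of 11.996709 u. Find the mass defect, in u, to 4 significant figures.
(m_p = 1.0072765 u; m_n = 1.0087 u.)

0.09915 u

The nucleus contains 6 protons and 12 − 6 = 6 neutrons.
Mass of separated nucleons = 6(1.0072765) + 6(1.0087) = 6.0436590 + 6.0522 = 12.0958590 u
Δm = 12.0958590 − 11.996709 = 0.0991500 u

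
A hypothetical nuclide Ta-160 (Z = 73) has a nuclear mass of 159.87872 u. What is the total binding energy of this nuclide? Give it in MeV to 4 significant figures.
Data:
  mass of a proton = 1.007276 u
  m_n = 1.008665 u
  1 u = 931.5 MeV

1310 MeV

The nucleus contains 73 protons and 160 − 73 = 87 neutrons.
Mass of separated nucleons = 73(1.007276) + 87(1.008665) = 73.531148 + 87.753855 = 161.285003 u
The mass defect is 161.285003 − 159.87872 = 1.406283 u.
E_B = 1.406283 × 931.5 = 1309.95 MeV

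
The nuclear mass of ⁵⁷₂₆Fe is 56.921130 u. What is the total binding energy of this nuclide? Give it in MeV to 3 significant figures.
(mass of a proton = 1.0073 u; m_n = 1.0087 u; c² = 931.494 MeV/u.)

Mass of separated nucleons = 26(1.0073) + 31(1.0087) = 26.1898 + 31.2697 = 57.4595 u
Mass defect Δm = 57.4595 − 56.921130 = 0.538370 u
E_B = 0.538370 × 931.494 = 501.488 MeV

501 MeV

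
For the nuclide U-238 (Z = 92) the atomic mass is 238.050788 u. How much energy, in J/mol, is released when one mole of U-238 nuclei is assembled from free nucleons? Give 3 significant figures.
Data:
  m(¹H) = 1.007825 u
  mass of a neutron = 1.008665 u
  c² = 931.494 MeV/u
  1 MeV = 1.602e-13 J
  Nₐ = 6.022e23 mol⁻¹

1.74e+14 J/mol

With 92 protons and 146 neutrons (A = 238):
Mass of separated nucleons = 92(1.007825) + 146(1.008665) = 92.719900 + 147.265090 = 239.984990 u
Mass defect Δm = 239.984990 − 238.050788 = 1.934202 u
Converting to energy: 1.934202 u × 931.494 MeV/u = 1801.70 MeV
Per nucleus in joules: 1801.70 MeV × 1.602e-13 J/MeV = 2.8863e-10 J
Per mole: 2.8863e-10 J × 6.022e23 mol⁻¹ = 1.7381e+14 J/mol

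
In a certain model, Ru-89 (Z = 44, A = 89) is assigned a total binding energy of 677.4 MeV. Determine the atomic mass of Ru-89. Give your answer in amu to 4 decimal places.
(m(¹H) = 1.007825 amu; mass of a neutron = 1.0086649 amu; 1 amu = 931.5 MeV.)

89.0070 amu

Mass defect = 677.4 MeV / (931.5 MeV/amu) = 0.727214 amu
Constituent mass = 44(1.007825) + 45(1.0086649) = 89.7342205 amu
Atomic mass = 89.7342205 − 0.727214 = 89.0070065 amu ≈ 89.0070 amu (to 4 decimal places)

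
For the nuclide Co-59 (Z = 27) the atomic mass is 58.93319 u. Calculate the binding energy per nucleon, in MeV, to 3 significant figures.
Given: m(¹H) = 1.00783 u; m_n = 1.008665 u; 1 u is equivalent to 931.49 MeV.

8.77 MeV/nucleon

Mass of separated nucleons = 27(1.00783) + 32(1.008665) = 27.21141 + 32.277280 = 59.488690 u
The mass defect is 59.488690 − 58.93319 = 0.555500 u.
Binding energy = Δm·c² = 0.555500 × 931.49 MeV/u = 517.443 MeV
BE/A = 517.443 MeV / 59 = 8.770 MeV/nucleon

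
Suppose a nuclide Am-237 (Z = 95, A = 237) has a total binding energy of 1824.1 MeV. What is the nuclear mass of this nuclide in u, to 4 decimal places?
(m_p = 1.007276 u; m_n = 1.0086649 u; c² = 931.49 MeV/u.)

Mass defect = 1824.1 MeV / (931.49 MeV/u) = 1.958260 u
Constituent mass = 95(1.007276) + 142(1.0086649) = 238.9216358 u
Nuclear mass = 238.9216358 − 1.958260 = 236.9633758 u ≈ 236.9634 u (to 4 decimal places)

236.9634 u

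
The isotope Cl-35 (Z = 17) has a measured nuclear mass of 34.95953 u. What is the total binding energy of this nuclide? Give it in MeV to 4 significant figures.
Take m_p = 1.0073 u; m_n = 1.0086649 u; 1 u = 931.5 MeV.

298.6 MeV

Z = 17, so N = A − Z = 35 − 17 = 18.
Mass of separated nucleons = 17(1.0073) + 18(1.0086649) = 17.1241 + 18.1559682 = 35.2800682 u
The mass defect is 35.2800682 − 34.95953 = 0.3205382 u.
E_B = 0.3205382 × 931.5 = 298.581 MeV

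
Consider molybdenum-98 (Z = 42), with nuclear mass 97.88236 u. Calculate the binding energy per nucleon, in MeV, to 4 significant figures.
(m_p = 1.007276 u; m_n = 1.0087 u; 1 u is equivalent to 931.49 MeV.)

8.654 MeV/nucleon

The nucleus contains 42 protons and 98 − 42 = 56 neutrons.
Mass of separated nucleons = 42(1.007276) + 56(1.0087) = 42.305592 + 56.4872 = 98.792792 u
Mass defect Δm = 98.792792 − 97.88236 = 0.910432 u
Binding energy = Δm·c² = 0.910432 × 931.49 MeV/u = 848.058 MeV
Dividing by A = 98 gives 8.654 MeV per nucleon.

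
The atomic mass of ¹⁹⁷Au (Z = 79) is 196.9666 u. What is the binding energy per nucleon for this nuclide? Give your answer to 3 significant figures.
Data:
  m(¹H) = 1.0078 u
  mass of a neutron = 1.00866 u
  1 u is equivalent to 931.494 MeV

The nucleus contains 79 protons and 197 − 79 = 118 neutrons.
Total constituent mass: 79 × 1.0078 + 118 × 1.00866 = 198.63808 u
Δm = 198.63808 − 196.9666 = 1.67148 u
E_B = 1.67148 × 931.494 = 1556.97 MeV
Dividing by A = 197 gives 7.903 MeV per nucleon.

7.90 MeV/nucleon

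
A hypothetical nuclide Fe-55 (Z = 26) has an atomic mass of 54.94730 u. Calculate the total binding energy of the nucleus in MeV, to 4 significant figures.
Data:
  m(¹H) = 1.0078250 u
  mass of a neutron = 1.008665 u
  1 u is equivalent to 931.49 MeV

472.7 MeV

With 26 protons and 29 neutrons (A = 55):
Σm = 26·m(¹H) + 29·m_n = 26.2034500 + 29.251285 = 55.4547350 u
Δm = 55.4547350 − 54.94730 = 0.5074350 u
E_B = 0.5074350 × 931.49 = 472.671 MeV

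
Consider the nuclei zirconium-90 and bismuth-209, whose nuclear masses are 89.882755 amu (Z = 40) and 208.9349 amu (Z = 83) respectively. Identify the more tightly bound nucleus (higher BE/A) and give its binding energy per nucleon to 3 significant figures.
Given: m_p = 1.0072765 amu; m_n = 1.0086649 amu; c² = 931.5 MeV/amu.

zirconium-90: Σm = 40(1.0072765) + 50(1.0086649) = 90.7243050 amu; Δm = 0.8415500 amu; E_B = 783.90 MeV; E_B/A = 8.710 MeV
bismuth-209: Σm = 83(1.0072765) + 126(1.0086649) = 210.6957269 amu; Δm = 1.7608269 amu; E_B = 1640.2 MeV; E_B/A = 7.848 MeV
zirconium-90 has the higher binding energy per nucleon, so it is the more tightly bound nucleus.

zirconium-90; 8.71 MeV/nucleon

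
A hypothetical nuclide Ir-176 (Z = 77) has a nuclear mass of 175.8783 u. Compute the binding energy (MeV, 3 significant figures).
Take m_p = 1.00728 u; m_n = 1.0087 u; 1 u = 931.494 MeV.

1440 MeV

With 77 protons and 99 neutrons (A = 176):
Σm = 77·m_p + 99·m_n = 77.56056 + 99.8613 = 177.42186 u
The mass defect is 177.42186 − 175.8783 = 1.54356 u.
Converting to energy: 1.54356 u × 931.494 MeV/u = 1437.82 MeV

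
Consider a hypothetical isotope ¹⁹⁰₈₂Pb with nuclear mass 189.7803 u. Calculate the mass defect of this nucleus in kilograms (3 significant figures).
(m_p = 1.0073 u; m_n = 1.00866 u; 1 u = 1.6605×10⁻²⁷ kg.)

2.91e-27 kg

With 82 protons and 108 neutrons (A = 190):
Mass of separated nucleons = 82(1.0073) + 108(1.00866) = 82.5986 + 108.93528 = 191.53388 u
Mass defect Δm = 191.53388 − 189.7803 = 1.75358 u
In SI units: 1.75358 u × 1.6605×10⁻²⁷ kg/u = 2.9118e-27 kg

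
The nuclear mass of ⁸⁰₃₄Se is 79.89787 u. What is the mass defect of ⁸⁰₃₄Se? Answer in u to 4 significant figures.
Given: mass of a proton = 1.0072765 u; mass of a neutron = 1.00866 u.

Mass of separated nucleons = 34(1.0072765) + 46(1.00866) = 34.2474010 + 46.39836 = 80.6457610 u
Mass defect Δm = 80.6457610 − 79.89787 = 0.7478910 u

0.7479 u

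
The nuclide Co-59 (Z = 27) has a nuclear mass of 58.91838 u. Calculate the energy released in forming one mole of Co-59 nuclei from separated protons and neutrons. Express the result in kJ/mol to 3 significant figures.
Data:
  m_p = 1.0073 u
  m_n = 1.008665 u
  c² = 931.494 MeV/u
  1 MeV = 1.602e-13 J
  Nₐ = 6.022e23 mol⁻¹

5.00e+10 kJ/mol

The nucleus contains 27 protons and 59 − 27 = 32 neutrons.
Total constituent mass: 27 × 1.0073 + 32 × 1.008665 = 59.474380 u
The mass defect is 59.474380 − 58.91838 = 0.556000 u.
Converting to energy: 0.556000 u × 931.494 MeV/u = 517.911 MeV
Per nucleus in joules: 517.911 MeV × 1.602e-13 J/MeV = 8.2969e-11 J
Per mole: 8.2969e-11 J × 6.022e23 mol⁻¹ = 4.9964e+13 J/mol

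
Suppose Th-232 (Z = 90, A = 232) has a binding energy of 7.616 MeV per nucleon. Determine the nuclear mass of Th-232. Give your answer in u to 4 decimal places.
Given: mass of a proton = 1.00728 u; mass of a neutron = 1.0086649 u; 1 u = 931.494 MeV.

Total binding energy = 232 × 7.616 = 1766.912 MeV
Mass defect = 1766.912 MeV / (931.494 MeV/u) = 1.896858 u
Constituent mass = 90(1.00728) + 142(1.0086649) = 233.8856158 u
Nuclear mass = 233.8856158 − 1.896858 = 231.9887578 u ≈ 231.9888 u (to 4 decimal places)

231.9888 u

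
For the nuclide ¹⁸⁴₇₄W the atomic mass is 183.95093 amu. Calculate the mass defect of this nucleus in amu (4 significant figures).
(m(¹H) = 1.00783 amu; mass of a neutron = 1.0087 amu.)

Z = 74, so N = A − Z = 184 − 74 = 110.
Σm = 74·m(¹H) + 110·m_n = 74.57942 + 110.9570 = 185.53642 amu
Mass defect Δm = 185.53642 − 183.95093 = 1.58549 amu

1.585 amu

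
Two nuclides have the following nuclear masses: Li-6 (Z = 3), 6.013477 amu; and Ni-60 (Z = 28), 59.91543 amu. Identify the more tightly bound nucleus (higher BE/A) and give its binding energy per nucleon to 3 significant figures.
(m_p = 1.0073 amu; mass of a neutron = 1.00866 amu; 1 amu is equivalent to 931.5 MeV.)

Ni-60; 8.79 MeV/nucleon

Li-6: Σm = 3(1.0073) + 3(1.00866) = 6.04788 amu; Δm = 0.034403 amu; E_B = 32.046 MeV; E_B/A = 5.341 MeV
Ni-60: Σm = 28(1.0073) + 32(1.00866) = 60.48152 amu; Δm = 0.56609 amu; E_B = 527.31 MeV; E_B/A = 8.789 MeV
Ni-60 has the higher binding energy per nucleon, so it is the more tightly bound nucleus.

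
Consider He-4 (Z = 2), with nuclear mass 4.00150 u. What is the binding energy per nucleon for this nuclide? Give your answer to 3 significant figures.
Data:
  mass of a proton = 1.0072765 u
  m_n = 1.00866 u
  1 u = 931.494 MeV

Mass of separated nucleons = 2(1.0072765) + 2(1.00866) = 2.0145530 + 2.01732 = 4.0318730 u
The mass defect is 4.0318730 − 4.00150 = 0.0303730 u.
E_B = 0.0303730 × 931.494 = 28.2923 MeV
Dividing by A = 4 gives 7.073 MeV per nucleon.

7.07 MeV/nucleon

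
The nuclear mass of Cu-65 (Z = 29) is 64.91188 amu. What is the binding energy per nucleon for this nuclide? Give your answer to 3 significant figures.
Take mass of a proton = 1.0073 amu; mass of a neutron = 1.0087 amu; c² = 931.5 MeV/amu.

The nucleus contains 29 protons and 65 − 29 = 36 neutrons.
Mass of separated nucleons = 29(1.0073) + 36(1.0087) = 29.2117 + 36.3132 = 65.5249 amu
Mass defect Δm = 65.5249 − 64.91188 = 0.61302 amu
Converting to energy: 0.61302 amu × 931.5 MeV/amu = 571.028 MeV
Dividing by A = 65 gives 8.785 MeV per nucleon.

8.79 MeV/nucleon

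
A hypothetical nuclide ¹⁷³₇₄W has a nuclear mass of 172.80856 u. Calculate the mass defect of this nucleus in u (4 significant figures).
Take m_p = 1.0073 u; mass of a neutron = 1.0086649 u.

Z = 74, so N = A − Z = 173 − 74 = 99.
Mass of separated nucleons = 74(1.0073) + 99(1.0086649) = 74.5402 + 99.8578251 = 174.3980251 u
The mass defect is 174.3980251 − 172.80856 = 1.5894651 u.

1.589 u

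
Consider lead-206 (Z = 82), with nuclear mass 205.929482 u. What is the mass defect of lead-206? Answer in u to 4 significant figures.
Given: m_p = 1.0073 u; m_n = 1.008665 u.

1.744 u

Total constituent mass: 82 × 1.0073 + 124 × 1.008665 = 207.673060 u
The mass defect is 207.673060 − 205.929482 = 1.743578 u.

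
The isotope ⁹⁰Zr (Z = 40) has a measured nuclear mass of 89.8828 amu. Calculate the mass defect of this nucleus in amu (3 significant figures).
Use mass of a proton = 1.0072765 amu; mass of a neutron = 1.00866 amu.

0.841 amu

With 40 protons and 50 neutrons (A = 90):
Σm = 40·m_p + 50·m_n = 40.2910600 + 50.43300 = 90.7240600 amu
Mass defect Δm = 90.7240600 − 89.8828 = 0.8412600 amu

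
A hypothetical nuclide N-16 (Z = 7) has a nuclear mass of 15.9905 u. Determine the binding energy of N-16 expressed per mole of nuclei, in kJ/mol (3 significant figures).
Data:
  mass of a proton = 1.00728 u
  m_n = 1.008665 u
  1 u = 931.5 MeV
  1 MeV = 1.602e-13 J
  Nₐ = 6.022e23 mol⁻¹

1.24e+10 kJ/mol

Z = 7, so N = A − Z = 16 − 7 = 9.
Mass of separated nucleons = 7(1.00728) + 9(1.008665) = 7.05096 + 9.077985 = 16.128945 u
Mass defect Δm = 16.128945 − 15.9905 = 0.138445 u
E_B = 0.138445 × 931.5 = 128.962 MeV
Per nucleus in joules: 128.962 MeV × 1.602e-13 J/MeV = 2.0660e-11 J
Per mole: 2.0660e-11 J × 6.022e23 mol⁻¹ = 1.2441e+13 J/mol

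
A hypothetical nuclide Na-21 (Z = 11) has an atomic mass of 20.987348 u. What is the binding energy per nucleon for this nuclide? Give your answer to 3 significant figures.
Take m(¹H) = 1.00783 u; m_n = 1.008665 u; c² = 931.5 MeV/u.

Total constituent mass: 11 × 1.00783 + 10 × 1.008665 = 21.172780 u
Mass defect Δm = 21.172780 − 20.987348 = 0.185432 u
Binding energy = Δm·c² = 0.185432 × 931.5 MeV/u = 172.730 MeV
BE/A = 172.730 MeV / 21 = 8.225 MeV/nucleon

8.23 MeV/nucleon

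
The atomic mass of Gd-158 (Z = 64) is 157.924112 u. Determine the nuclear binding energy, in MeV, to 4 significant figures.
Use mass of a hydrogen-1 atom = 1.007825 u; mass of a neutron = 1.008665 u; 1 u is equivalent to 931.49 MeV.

1296 MeV

Σm = 64·m(¹H) + 94·m_n = 64.500800 + 94.814510 = 159.315310 u
Δm = 159.315310 − 157.924112 = 1.391198 u
E_B = 1.391198 × 931.49 = 1295.89 MeV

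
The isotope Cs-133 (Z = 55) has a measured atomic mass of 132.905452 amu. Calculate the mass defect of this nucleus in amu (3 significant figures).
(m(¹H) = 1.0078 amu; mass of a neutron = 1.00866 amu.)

With 55 protons and 78 neutrons (A = 133):
Total constituent mass: 55 × 1.0078 + 78 × 1.00866 = 134.10448 amu
Mass defect Δm = 134.10448 − 132.905452 = 1.199028 amu

1.20 amu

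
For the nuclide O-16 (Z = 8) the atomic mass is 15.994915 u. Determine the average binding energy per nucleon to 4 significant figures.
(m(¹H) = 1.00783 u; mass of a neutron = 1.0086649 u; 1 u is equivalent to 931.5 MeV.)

Mass of separated nucleons = 8(1.00783) + 8(1.0086649) = 8.06264 + 8.0693192 = 16.1319592 u
Δm = 16.1319592 − 15.994915 = 0.1370442 u
E_B = 0.1370442 × 931.5 = 127.657 MeV
Dividing by A = 16 gives 7.979 MeV per nucleon.

7.979 MeV/nucleon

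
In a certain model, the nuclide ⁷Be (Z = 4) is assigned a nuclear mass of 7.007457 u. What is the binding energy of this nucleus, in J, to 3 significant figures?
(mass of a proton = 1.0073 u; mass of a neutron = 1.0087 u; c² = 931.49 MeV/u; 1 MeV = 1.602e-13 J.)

7.14e-12 J

With 4 protons and 3 neutrons (A = 7):
Total constituent mass: 4 × 1.0073 + 3 × 1.0087 = 7.0553 u
Mass defect Δm = 7.0553 − 7.007457 = 0.047843 u
E_B = 0.047843 × 931.49 = 44.5653 MeV
In joules: 44.5653 MeV × 1.602e-13 J/MeV = 7.1394e-12 J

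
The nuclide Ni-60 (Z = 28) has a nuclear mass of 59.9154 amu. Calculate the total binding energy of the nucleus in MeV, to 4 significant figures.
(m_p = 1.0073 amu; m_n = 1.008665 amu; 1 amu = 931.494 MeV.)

527.5 MeV

The nucleus contains 28 protons and 60 − 28 = 32 neutrons.
Mass of separated nucleons = 28(1.0073) + 32(1.008665) = 28.2044 + 32.277280 = 60.481680 amu
Δm = 60.481680 − 59.9154 = 0.566280 amu
Binding energy = Δm·c² = 0.566280 × 931.494 MeV/amu = 527.486 MeV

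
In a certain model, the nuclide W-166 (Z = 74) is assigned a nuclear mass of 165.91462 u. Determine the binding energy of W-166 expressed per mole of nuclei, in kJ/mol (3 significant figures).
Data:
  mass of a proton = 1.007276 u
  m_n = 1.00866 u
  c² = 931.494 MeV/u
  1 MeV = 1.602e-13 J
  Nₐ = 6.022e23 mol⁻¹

With 74 protons and 92 neutrons (A = 166):
Mass of separated nucleons = 74(1.007276) + 92(1.00866) = 74.538424 + 92.79672 = 167.335144 u
Δm = 167.335144 − 165.91462 = 1.420524 u
E_B = 1.420524 × 931.494 = 1323.21 MeV
Per nucleus in joules: 1323.21 MeV × 1.602e-13 J/MeV = 2.1198e-10 J
Per mole: 2.1198e-10 J × 6.022e23 mol⁻¹ = 1.2765e+14 J/mol

1.28e+11 kJ/mol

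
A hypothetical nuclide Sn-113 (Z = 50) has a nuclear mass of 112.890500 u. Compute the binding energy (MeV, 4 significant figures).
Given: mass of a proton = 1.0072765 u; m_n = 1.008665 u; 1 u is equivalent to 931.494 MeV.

Z = 50, so N = A − Z = 113 − 50 = 63.
Total constituent mass: 50 × 1.0072765 + 63 × 1.008665 = 113.9097200 u
Δm = 113.9097200 − 112.890500 = 1.0192200 u
E_B = 1.0192200 × 931.494 = 949.397 MeV

949.4 MeV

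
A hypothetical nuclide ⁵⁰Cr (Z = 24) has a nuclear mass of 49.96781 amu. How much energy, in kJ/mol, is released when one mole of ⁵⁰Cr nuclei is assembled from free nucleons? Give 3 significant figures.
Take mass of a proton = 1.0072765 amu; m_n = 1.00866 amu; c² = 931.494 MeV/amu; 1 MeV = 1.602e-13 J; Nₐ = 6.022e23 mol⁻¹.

Z = 24, so N = A − Z = 50 − 24 = 26.
Σm = 24·m_p + 26·m_n = 24.1746360 + 26.22516 = 50.3997960 amu
Δm = 50.3997960 − 49.96781 = 0.4319860 amu
E_B = 0.4319860 × 931.494 = 402.392 MeV
Per nucleus in joules: 402.392 MeV × 1.602e-13 J/MeV = 6.4463e-11 J
Per mole: 6.4463e-11 J × 6.022e23 mol⁻¹ = 3.8820e+13 J/mol

3.88e+10 kJ/mol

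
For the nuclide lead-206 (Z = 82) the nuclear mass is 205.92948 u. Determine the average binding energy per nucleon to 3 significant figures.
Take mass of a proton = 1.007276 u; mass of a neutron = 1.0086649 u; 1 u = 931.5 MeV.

7.88 MeV/nucleon

With 82 protons and 124 neutrons (A = 206):
Σm = 82·m_p + 124·m_n = 82.596632 + 125.0744476 = 207.6710796 u
Mass defect Δm = 207.6710796 − 205.92948 = 1.7415996 u
Binding energy = Δm·c² = 1.7415996 × 931.5 MeV/u = 1622.30 MeV
Dividing by A = 206 gives 7.875 MeV per nucleon.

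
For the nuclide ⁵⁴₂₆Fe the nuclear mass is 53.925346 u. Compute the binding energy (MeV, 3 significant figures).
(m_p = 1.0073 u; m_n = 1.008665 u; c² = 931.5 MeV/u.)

472 MeV

Σm = 26·m_p + 28·m_n = 26.1898 + 28.242620 = 54.432420 u
The mass defect is 54.432420 − 53.925346 = 0.507074 u.
Converting to energy: 0.507074 u × 931.5 MeV/u = 472.339 MeV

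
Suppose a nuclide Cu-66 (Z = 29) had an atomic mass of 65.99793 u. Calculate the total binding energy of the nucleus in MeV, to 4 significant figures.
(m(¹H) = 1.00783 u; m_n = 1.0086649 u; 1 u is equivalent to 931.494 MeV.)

Σm = 29·m(¹H) + 37·m_n = 29.22707 + 37.3206013 = 66.5476713 u
Δm = 66.5476713 − 65.99793 = 0.5497413 u
Binding energy = Δm·c² = 0.5497413 × 931.494 MeV/u = 512.081 MeV

512.1 MeV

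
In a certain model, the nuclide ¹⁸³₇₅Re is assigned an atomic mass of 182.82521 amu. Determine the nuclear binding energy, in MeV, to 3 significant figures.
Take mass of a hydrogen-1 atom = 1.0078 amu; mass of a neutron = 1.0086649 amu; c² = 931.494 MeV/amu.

With 75 protons and 108 neutrons (A = 183):
Total constituent mass: 75 × 1.0078 + 108 × 1.0086649 = 184.5208092 amu
The mass defect is 184.5208092 − 182.82521 = 1.6955992 amu.
E_B = 1.6955992 × 931.494 = 1579.44 MeV

1580 MeV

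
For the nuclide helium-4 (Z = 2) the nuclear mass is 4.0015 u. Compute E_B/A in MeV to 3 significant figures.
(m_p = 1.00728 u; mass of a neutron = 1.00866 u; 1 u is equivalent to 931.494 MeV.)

7.07 MeV/nucleon

Mass of separated nucleons = 2(1.00728) + 2(1.00866) = 2.01456 + 2.01732 = 4.03188 u
The mass defect is 4.03188 − 4.0015 = 0.03038 u.
Binding energy = Δm·c² = 0.03038 × 931.494 MeV/u = 28.2988 MeV
BE/A = 28.2988 MeV / 4 = 7.0747 MeV/nucleon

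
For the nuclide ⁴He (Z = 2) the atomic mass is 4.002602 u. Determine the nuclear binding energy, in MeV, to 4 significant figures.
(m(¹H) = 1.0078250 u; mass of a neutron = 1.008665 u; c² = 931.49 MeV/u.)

Z = 2, so N = A − Z = 4 − 2 = 2.
Total constituent mass: 2 × 1.0078250 + 2 × 1.008665 = 4.0329800 u
Mass defect Δm = 4.0329800 − 4.002602 = 0.0303780 u
Converting to energy: 0.0303780 u × 931.49 MeV/u = 28.2968 MeV

28.30 MeV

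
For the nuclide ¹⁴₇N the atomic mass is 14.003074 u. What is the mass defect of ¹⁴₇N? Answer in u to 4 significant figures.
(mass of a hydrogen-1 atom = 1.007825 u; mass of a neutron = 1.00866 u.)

With 7 protons and 7 neutrons (A = 14):
Mass of separated nucleons = 7(1.007825) + 7(1.00866) = 7.054775 + 7.06062 = 14.115395 u
Mass defect Δm = 14.115395 − 14.003074 = 0.112321 u

0.1123 u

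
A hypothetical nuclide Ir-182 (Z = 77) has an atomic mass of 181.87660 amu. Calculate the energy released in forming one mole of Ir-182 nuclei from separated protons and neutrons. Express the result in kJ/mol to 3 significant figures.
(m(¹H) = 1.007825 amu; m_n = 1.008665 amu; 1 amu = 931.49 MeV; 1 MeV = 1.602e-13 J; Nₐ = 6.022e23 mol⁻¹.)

Σm = 77·m(¹H) + 105·m_n = 77.602525 + 105.909825 = 183.512350 amu
Mass defect Δm = 183.512350 − 181.87660 = 1.635750 amu
Binding energy = Δm·c² = 1.635750 × 931.49 MeV/amu = 1523.68 MeV
Per nucleus in joules: 1523.68 MeV × 1.602e-13 J/MeV = 2.4409e-10 J
Per mole: 2.4409e-10 J × 6.022e23 mol⁻¹ = 1.4699e+14 J/mol

1.47e+11 kJ/mol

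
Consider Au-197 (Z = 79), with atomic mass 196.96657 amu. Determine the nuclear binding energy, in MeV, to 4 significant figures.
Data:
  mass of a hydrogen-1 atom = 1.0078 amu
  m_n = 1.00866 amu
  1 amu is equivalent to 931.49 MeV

1557 MeV

Mass of separated nucleons = 79(1.0078) + 118(1.00866) = 79.6162 + 119.02188 = 198.63808 amu
The mass defect is 198.63808 − 196.96657 = 1.67151 amu.
Converting to energy: 1.67151 amu × 931.49 MeV/amu = 1556.99 MeV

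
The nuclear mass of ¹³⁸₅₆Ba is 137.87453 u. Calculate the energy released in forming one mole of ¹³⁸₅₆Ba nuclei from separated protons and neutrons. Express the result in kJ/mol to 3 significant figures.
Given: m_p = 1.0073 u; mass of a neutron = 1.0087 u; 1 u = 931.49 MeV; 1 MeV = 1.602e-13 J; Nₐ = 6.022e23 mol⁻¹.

1.12e+11 kJ/mol

Mass of separated nucleons = 56(1.0073) + 82(1.0087) = 56.4088 + 82.7134 = 139.1222 u
The mass defect is 139.1222 − 137.87453 = 1.24767 u.
Converting to energy: 1.24767 u × 931.49 MeV/u = 1162.19 MeV
Per nucleus in joules: 1162.19 MeV × 1.602e-13 J/MeV = 1.8618e-10 J
Per mole: 1.8618e-10 J × 6.022e23 mol⁻¹ = 1.1212e+14 J/mol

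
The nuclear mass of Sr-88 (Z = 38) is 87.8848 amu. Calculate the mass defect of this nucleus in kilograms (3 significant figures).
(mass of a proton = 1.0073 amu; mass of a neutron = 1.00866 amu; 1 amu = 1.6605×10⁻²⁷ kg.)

1.37e-27 kg

Z = 38, so N = A − Z = 88 − 38 = 50.
Mass of separated nucleons = 38(1.0073) + 50(1.00866) = 38.2774 + 50.43300 = 88.71040 amu
Δm = 88.71040 − 87.8848 = 0.82560 amu
In SI units: 0.82560 amu × 1.6605×10⁻²⁷ kg/amu = 1.3709e-27 kg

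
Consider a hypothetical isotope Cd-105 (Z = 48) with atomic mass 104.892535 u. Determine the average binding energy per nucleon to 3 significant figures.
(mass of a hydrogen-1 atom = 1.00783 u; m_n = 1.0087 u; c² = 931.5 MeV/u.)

The nucleus contains 48 protons and 105 − 48 = 57 neutrons.
Σm = 48·m(¹H) + 57·m_n = 48.37584 + 57.4959 = 105.87174 u
Mass defect Δm = 105.87174 − 104.892535 = 0.979205 u
Binding energy = Δm·c² = 0.979205 × 931.5 MeV/u = 912.129 MeV
BE/A = 912.129 MeV / 105 = 8.687 MeV/nucleon

8.69 MeV/nucleon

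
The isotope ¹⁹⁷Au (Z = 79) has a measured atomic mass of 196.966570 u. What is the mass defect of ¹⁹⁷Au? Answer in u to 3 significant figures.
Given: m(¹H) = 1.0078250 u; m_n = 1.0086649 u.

1.67 u

Z = 79, so N = A − Z = 197 − 79 = 118.
Mass of separated nucleons = 79(1.0078250) + 118(1.0086649) = 79.6181750 + 119.0224582 = 198.6406332 u
Mass defect Δm = 198.6406332 − 196.966570 = 1.6740632 u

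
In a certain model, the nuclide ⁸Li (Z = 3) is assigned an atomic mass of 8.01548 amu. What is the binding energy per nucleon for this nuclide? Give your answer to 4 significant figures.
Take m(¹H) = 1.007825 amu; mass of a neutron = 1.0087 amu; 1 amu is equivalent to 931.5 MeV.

Z = 3, so N = A − Z = 8 − 3 = 5.
Mass of separated nucleons = 3(1.007825) + 5(1.0087) = 3.023475 + 5.0435 = 8.066975 amu
The mass defect is 8.066975 − 8.01548 = 0.051495 amu.
Converting to energy: 0.051495 amu × 931.5 MeV/amu = 47.9676 MeV
Per nucleon: 47.9676 / 8 = 5.996 MeV

5.996 MeV/nucleon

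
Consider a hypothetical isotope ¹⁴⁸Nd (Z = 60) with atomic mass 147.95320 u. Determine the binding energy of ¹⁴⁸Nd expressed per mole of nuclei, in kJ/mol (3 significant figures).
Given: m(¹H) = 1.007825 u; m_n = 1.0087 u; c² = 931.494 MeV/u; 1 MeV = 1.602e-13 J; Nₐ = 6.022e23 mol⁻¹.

1.15e+11 kJ/mol

Z = 60, so N = A − Z = 148 − 60 = 88.
Σm = 60·m(¹H) + 88·m_n = 60.469500 + 88.7656 = 149.235100 u
Δm = 149.235100 − 147.95320 = 1.281900 u
Binding energy = Δm·c² = 1.281900 × 931.494 MeV/u = 1194.08 MeV
Per nucleus in joules: 1194.08 MeV × 1.602e-13 J/MeV = 1.9129e-10 J
Per mole: 1.9129e-10 J × 6.022e23 mol⁻¹ = 1.1519e+14 J/mol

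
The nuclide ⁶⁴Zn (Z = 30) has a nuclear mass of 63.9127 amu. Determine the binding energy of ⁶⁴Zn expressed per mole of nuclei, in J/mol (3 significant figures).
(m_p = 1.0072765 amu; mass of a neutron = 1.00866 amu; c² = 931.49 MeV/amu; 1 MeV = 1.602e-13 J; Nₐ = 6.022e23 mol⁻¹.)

5.39e+13 J/mol

Σm = 30·m_p + 34·m_n = 30.2182950 + 34.29444 = 64.5127350 amu
Δm = 64.5127350 − 63.9127 = 0.6000350 amu
E_B = 0.6000350 × 931.49 = 558.927 MeV
Per nucleus in joules: 558.927 MeV × 1.602e-13 J/MeV = 8.9540e-11 J
Per mole: 8.9540e-11 J × 6.022e23 mol⁻¹ = 5.3921e+13 J/mol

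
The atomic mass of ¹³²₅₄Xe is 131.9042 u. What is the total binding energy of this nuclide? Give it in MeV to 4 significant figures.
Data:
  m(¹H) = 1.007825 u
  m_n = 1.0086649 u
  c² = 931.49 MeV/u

Σm = 54·m(¹H) + 78·m_n = 54.422550 + 78.6758622 = 133.0984122 u
Mass defect Δm = 133.0984122 − 131.9042 = 1.1942122 u
Converting to energy: 1.1942122 u × 931.49 MeV/u = 1112.40 MeV

1112 MeV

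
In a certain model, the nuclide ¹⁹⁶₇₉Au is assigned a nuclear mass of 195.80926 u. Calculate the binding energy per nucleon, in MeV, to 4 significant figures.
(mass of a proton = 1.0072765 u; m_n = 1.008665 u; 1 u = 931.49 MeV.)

Z = 79, so N = A − Z = 196 − 79 = 117.
Σm = 79·m_p + 117·m_n = 79.5748435 + 118.013805 = 197.5886485 u
Mass defect Δm = 197.5886485 − 195.80926 = 1.7793885 u
Converting to energy: 1.7793885 u × 931.49 MeV/u = 1657.48 MeV
BE/A = 1657.48 MeV / 196 = 8.457 MeV/nucleon

8.457 MeV/nucleon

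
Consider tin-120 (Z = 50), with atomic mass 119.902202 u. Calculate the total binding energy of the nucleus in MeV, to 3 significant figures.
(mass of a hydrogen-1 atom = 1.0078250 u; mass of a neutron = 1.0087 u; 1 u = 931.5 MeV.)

The nucleus contains 50 protons and 120 − 50 = 70 neutrons.
Σm = 50·m(¹H) + 70·m_n = 50.3912500 + 70.6090 = 121.0002500 u
The mass defect is 121.0002500 − 119.902202 = 1.0980480 u.
Binding energy = Δm·c² = 1.0980480 × 931.5 MeV/u = 1022.83 MeV

1020 MeV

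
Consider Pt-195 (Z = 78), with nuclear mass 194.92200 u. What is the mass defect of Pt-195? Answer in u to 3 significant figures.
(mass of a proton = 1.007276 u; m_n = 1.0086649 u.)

Total constituent mass: 78 × 1.007276 + 117 × 1.0086649 = 196.5813213 u
Δm = 196.5813213 − 194.92200 = 1.6593213 u

1.66 u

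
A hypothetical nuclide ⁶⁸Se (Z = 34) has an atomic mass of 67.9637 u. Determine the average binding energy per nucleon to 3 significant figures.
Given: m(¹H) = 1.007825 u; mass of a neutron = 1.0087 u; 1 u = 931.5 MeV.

With 34 protons and 34 neutrons (A = 68):
Mass of separated nucleons = 34(1.007825) + 34(1.0087) = 34.266050 + 34.2958 = 68.561850 u
The mass defect is 68.561850 − 67.9637 = 0.598150 u.
Binding energy = Δm·c² = 0.598150 × 931.5 MeV/u = 557.177 MeV
Per nucleon: 557.177 / 68 = 8.194 MeV

8.19 MeV/nucleon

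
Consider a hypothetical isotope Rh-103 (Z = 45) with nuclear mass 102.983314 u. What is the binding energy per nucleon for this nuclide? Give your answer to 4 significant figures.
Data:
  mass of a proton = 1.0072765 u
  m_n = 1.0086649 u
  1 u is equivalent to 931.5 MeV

The nucleus contains 45 protons and 103 − 45 = 58 neutrons.
Total constituent mass: 45 × 1.0072765 + 58 × 1.0086649 = 103.8300067 u
The mass defect is 103.8300067 − 102.983314 = 0.8466927 u.
E_B = 0.8466927 × 931.5 = 788.694 MeV
BE/A = 788.694 MeV / 103 = 7.657 MeV/nucleon

7.657 MeV/nucleon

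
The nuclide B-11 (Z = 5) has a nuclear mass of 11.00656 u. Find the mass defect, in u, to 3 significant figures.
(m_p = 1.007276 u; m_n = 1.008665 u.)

0.0818 u

Z = 5, so N = A − Z = 11 − 5 = 6.
Mass of separated nucleons = 5(1.007276) + 6(1.008665) = 5.036380 + 6.051990 = 11.088370 u
Δm = 11.088370 − 11.00656 = 0.081810 u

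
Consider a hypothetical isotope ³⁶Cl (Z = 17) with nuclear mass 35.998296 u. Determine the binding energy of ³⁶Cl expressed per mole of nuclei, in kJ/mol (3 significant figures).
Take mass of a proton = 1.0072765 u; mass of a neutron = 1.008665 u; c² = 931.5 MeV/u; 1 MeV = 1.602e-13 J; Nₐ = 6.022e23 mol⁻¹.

Σm = 17·m_p + 19·m_n = 17.1237005 + 19.164635 = 36.2883355 u
The mass defect is 36.2883355 − 35.998296 = 0.2900395 u.
Converting to energy: 0.2900395 u × 931.5 MeV/u = 270.172 MeV
Per nucleus in joules: 270.172 MeV × 1.602e-13 J/MeV = 4.3282e-11 J
Per mole: 4.3282e-11 J × 6.022e23 mol⁻¹ = 2.6064e+13 J/mol

2.61e+10 kJ/mol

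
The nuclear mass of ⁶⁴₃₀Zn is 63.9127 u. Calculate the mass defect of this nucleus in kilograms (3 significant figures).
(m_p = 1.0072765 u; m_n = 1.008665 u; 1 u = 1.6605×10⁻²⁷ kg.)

9.97e-28 kg

The nucleus contains 30 protons and 64 − 30 = 34 neutrons.
Mass of separated nucleons = 30(1.0072765) + 34(1.008665) = 30.2182950 + 34.294610 = 64.5129050 u
Δm = 64.5129050 − 63.9127 = 0.6002050 u
In SI units: 0.6002050 u × 1.6605×10⁻²⁷ kg/u = 9.9664e-28 kg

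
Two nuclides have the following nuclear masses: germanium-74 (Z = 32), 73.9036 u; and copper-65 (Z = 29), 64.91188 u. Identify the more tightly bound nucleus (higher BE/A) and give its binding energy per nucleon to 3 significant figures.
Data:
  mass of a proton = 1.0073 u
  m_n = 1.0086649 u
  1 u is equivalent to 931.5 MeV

copper-65; 8.77 MeV/nucleon

germanium-74: Σm = 32(1.0073) + 42(1.0086649) = 74.5975258 u; Δm = 0.6939258 u; E_B = 646.39 MeV; E_B/A = 8.735 MeV
copper-65: Σm = 29(1.0073) + 36(1.0086649) = 65.5236364 u; Δm = 0.6117564 u; E_B = 569.85 MeV; E_B/A = 8.767 MeV
copper-65 has the higher binding energy per nucleon, so it is the more tightly bound nucleus.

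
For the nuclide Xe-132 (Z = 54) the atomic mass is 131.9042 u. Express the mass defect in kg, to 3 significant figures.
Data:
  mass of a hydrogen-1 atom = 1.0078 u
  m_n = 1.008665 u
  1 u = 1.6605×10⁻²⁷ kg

1.98e-27 kg

Mass of separated nucleons = 54(1.0078) + 78(1.008665) = 54.4212 + 78.675870 = 133.097070 u
The mass defect is 133.097070 − 131.9042 = 1.192870 u.
In SI units: 1.192870 u × 1.6605×10⁻²⁷ kg/u = 1.9808e-27 kg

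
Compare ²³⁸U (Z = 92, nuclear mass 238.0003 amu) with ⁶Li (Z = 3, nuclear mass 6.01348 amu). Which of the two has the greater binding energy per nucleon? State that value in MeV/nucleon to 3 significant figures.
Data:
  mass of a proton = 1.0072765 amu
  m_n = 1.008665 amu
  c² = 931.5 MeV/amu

²³⁸U; 7.57 MeV/nucleon

²³⁸U: Σm = 92(1.0072765) + 146(1.008665) = 239.9345280 amu; Δm = 1.9342280 amu; E_B = 1801.7 MeV; E_B/A = 7.570 MeV
⁶Li: Σm = 3(1.0072765) + 3(1.008665) = 6.0478245 amu; Δm = 0.0343445 amu; E_B = 31.992 MeV; E_B/A = 5.332 MeV
²³⁸U has the higher binding energy per nucleon, so it is the more tightly bound nucleus.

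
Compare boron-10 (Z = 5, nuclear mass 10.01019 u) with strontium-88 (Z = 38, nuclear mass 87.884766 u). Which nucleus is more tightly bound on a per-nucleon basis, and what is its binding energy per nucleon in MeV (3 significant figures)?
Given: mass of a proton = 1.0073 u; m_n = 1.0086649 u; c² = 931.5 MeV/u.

boron-10: Σm = 5(1.0073) + 5(1.0086649) = 10.0798245 u; Δm = 0.0696345 u; E_B = 64.8645 MeV; E_B/A = 6.486 MeV
strontium-88: Σm = 38(1.0073) + 50(1.0086649) = 88.7106450 u; Δm = 0.8258790 u; E_B = 769.31 MeV; E_B/A = 8.742 MeV
strontium-88 has the higher binding energy per nucleon, so it is the more tightly bound nucleus.

strontium-88; 8.74 MeV/nucleon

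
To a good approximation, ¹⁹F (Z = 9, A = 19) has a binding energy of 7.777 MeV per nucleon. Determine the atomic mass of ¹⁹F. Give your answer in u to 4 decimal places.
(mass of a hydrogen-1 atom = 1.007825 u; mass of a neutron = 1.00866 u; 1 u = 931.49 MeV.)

Total binding energy = 19 × 7.777 = 147.763 MeV
Mass defect = 147.763 MeV / (931.49 MeV/u) = 0.158631 u
Constituent mass = 9(1.007825) + 10(1.00866) = 19.157025 u
Atomic mass = 19.157025 − 0.158631 = 18.998394 u ≈ 18.9984 u (to 4 decimal places)

18.9984 u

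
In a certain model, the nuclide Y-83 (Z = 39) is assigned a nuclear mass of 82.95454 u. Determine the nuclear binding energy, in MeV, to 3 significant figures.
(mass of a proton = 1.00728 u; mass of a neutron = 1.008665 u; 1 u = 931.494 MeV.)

Mass of separated nucleons = 39(1.00728) + 44(1.008665) = 39.28392 + 44.381260 = 83.665180 u
The mass defect is 83.665180 − 82.95454 = 0.710640 u.
E_B = 0.710640 × 931.494 = 661.957 MeV

662 MeV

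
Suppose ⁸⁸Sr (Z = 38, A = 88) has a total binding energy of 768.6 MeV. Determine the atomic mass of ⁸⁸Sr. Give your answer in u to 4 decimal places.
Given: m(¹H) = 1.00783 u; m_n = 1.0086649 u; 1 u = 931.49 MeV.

Mass defect = 768.6 MeV / (931.49 MeV/u) = 0.825130 u
Constituent mass = 38(1.00783) + 50(1.0086649) = 88.7307850 u
Atomic mass = 88.7307850 − 0.825130 = 87.9056550 u ≈ 87.9057 u (to 4 decimal places)

87.9057 u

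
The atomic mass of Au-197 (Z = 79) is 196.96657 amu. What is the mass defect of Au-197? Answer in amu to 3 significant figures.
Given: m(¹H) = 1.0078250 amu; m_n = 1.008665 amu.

1.67 amu

The nucleus contains 79 protons and 197 − 79 = 118 neutrons.
Mass of separated nucleons = 79(1.0078250) + 118(1.008665) = 79.6181750 + 119.022470 = 198.6406450 amu
Mass defect Δm = 198.6406450 − 196.96657 = 1.6740750 amu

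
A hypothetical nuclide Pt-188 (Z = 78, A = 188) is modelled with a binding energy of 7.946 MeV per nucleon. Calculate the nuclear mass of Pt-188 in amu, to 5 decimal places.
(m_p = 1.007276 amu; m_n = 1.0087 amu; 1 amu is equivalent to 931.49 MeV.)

187.92081 amu

Total binding energy = 188 × 7.946 = 1493.848 MeV
Mass defect = 1493.848 MeV / (931.49 MeV/amu) = 1.6037188 amu
Constituent mass = 78(1.007276) + 110(1.0087) = 189.524528 amu
Nuclear mass = 189.524528 − 1.6037188 = 187.9208092 amu ≈ 187.92081 amu (to 5 decimal places)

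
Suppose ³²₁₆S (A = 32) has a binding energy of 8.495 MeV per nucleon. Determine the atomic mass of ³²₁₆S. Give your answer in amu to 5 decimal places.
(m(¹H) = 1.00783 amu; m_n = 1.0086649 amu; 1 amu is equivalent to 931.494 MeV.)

31.97209 amu

Total binding energy = 32 × 8.495 = 271.840 MeV
Mass defect = 271.840 MeV / (931.494 MeV/amu) = 0.2918323 amu
Constituent mass = 16(1.00783) + 16(1.0086649) = 32.2639184 amu
Atomic mass = 32.2639184 − 0.2918323 = 31.9720861 amu ≈ 31.97209 amu (to 5 decimal places)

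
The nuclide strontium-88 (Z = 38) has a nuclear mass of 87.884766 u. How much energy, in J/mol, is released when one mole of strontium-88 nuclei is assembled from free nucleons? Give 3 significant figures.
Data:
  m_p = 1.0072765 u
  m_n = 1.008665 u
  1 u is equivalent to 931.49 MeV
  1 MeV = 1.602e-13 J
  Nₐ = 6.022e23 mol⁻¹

The nucleus contains 38 protons and 88 − 38 = 50 neutrons.
Σm = 38·m_p + 50·m_n = 38.2765070 + 50.433250 = 88.7097570 u
Mass defect Δm = 88.7097570 − 87.884766 = 0.8249910 u
E_B = 0.8249910 × 931.49 = 768.471 MeV
Per nucleus in joules: 768.471 MeV × 1.602e-13 J/MeV = 1.2311e-10 J
Per mole: 1.2311e-10 J × 6.022e23 mol⁻¹ = 7.4137e+13 J/mol

7.41e+13 J/mol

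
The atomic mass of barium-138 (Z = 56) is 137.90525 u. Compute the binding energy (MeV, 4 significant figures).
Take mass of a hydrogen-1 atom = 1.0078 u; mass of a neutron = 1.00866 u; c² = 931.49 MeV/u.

Total constituent mass: 56 × 1.0078 + 82 × 1.00866 = 139.14692 u
Δm = 139.14692 − 137.90525 = 1.24167 u
E_B = 1.24167 × 931.49 = 1156.60 MeV

1157 MeV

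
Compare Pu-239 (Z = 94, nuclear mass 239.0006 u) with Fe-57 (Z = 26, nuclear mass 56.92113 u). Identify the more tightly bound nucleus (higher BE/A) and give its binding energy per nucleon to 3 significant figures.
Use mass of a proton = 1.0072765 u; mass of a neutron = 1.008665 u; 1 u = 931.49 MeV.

Pu-239: Σm = 94(1.0072765) + 145(1.008665) = 240.9404160 u; Δm = 1.9398160 u; E_B = 1806.9 MeV; E_B/A = 7.560 MeV
Fe-57: Σm = 26(1.0072765) + 31(1.008665) = 57.4578040 u; Δm = 0.5366740 u; E_B = 499.91 MeV; E_B/A = 8.770 MeV
Fe-57 has the higher binding energy per nucleon, so it is the more tightly bound nucleus.

Fe-57; 8.77 MeV/nucleon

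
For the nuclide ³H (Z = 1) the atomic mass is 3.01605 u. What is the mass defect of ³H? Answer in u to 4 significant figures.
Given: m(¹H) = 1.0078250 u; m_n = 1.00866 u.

Total constituent mass: 1 × 1.0078250 + 2 × 1.00866 = 3.0251450 u
Δm = 3.0251450 − 3.01605 = 0.0090950 u

0.009095 u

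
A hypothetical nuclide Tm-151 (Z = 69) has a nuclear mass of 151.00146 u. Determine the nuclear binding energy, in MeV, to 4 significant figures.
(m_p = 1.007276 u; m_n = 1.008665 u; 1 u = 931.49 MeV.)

1128 MeV

Mass of separated nucleons = 69(1.007276) + 82(1.008665) = 69.502044 + 82.710530 = 152.212574 u
The mass defect is 152.212574 − 151.00146 = 1.211114 u.
E_B = 1.211114 × 931.49 = 1128.14 MeV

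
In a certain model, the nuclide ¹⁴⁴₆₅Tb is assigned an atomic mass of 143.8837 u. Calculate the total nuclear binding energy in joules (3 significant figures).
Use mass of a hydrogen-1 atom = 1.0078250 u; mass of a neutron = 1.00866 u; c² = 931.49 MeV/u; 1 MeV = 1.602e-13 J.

Mass of separated nucleons = 65(1.0078250) + 79(1.00866) = 65.5086250 + 79.68414 = 145.1927650 u
The mass defect is 145.1927650 − 143.8837 = 1.3090650 u.
Binding energy = Δm·c² = 1.3090650 × 931.49 MeV/u = 1219.38 MeV
In joules: 1219.38 MeV × 1.602e-13 J/MeV = 1.9534e-10 J

1.95e-10 J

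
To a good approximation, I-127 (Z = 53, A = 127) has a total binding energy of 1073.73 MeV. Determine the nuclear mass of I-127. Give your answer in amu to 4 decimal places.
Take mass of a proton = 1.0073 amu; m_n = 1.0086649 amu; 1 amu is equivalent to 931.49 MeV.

Mass defect = 1073.73 MeV / (931.49 MeV/amu) = 1.152702 amu
Constituent mass = 53(1.0073) + 74(1.0086649) = 128.0281026 amu
Nuclear mass = 128.0281026 − 1.152702 = 126.8754006 amu ≈ 126.8754 amu (to 4 decimal places)

126.8754 amu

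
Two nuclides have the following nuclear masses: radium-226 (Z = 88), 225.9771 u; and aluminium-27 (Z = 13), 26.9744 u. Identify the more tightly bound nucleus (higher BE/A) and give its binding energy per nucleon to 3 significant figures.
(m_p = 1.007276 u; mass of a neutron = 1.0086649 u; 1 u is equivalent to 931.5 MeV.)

aluminium-27; 8.33 MeV/nucleon

radium-226: Σm = 88(1.007276) + 138(1.0086649) = 227.8360442 u; Δm = 1.8589442 u; E_B = 1731.6 MeV; E_B/A = 7.662 MeV
aluminium-27: Σm = 13(1.007276) + 14(1.0086649) = 27.2158966 u; Δm = 0.2414966 u; E_B = 224.954 MeV; E_B/A = 8.332 MeV
aluminium-27 has the higher binding energy per nucleon, so it is the more tightly bound nucleus.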